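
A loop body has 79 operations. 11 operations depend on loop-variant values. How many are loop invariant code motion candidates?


Invariant candidates = total - loop-dependent
= 79 - 11 = 68

68


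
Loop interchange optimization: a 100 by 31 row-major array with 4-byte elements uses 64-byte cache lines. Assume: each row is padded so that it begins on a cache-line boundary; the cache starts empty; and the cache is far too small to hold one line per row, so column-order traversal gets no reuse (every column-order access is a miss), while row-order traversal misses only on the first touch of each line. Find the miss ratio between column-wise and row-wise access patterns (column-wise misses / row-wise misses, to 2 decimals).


Each row occupies 31 * 4 = 124 bytes and starts on a line boundary, so it spans ceil(124 / 64) = 2 cache lines.
Row-major traversal misses (one per line touched): 100 * ceil(31 * 4 / 64) = 200
Column-major traversal misses (no reuse, every access misses): 100 * 31 = 3100
Ratio = 3100 / 200 = 15.5

15.5


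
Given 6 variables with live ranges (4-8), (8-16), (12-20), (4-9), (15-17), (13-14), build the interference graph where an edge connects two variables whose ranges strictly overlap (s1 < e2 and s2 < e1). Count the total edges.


Check all pairs for overlapping intervals.
Two intervals (s1,e1) and (s2,e2) overlap if s1 < e2 and s2 < e1.
v0 (4-8) vs v1..v5: overlaps v3 -> 1
v1 (8-16) vs v2..v5: overlaps v2, v3, v4, v5 -> 4
v2 (12-20) vs v3..v5: overlaps v4, v5 -> 2
v3 (4-9) vs v4..v5: overlaps none -> 0
v4 (15-17) vs v5: overlaps none -> 0
Total overlapping pairs = 1 + 4 + 2 + 0 + 0 = 7

7


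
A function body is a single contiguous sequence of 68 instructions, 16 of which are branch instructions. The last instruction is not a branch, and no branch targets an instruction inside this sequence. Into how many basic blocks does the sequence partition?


With no in-sequence branch targets, the leaders are the first instruction plus the instruction after each branch.
Number of basic blocks = branches + 1
= 16 + 1 = 17

17


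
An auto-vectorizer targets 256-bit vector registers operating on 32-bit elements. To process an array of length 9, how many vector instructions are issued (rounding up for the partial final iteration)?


Width = 256 / 32 = 8 elements per vector op
Iterations = ceil(9 / 8) = 2

2


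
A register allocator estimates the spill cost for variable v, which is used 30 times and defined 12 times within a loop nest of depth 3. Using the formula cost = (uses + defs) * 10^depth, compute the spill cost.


uses + defs = 30 + 12 = 42
10^3 = 1000
Spill cost = 42 * 1000 = 42000

42000


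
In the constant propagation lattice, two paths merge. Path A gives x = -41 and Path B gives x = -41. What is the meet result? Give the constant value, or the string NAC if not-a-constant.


Meet operation: if both paths give the same constant, result is that constant; if they differ, result is NAC (not-a-constant).
Path A: -41, Path B: -41 -> equal
Result: constant -> -41

-41


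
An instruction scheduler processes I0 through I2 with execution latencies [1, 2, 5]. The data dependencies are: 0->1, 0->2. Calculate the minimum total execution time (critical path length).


Compute longest path through dependency graph: dist(Ik) = max over predecessors of dist + latency(Ik).
dist(I0) = latency 1 = 1
dist(I1) = dist(I0) + 2 = 1 + 2 = 3
dist(I2) = dist(I0) + 5 = 1 + 5 = 6
Critical path = max dist = 6

6


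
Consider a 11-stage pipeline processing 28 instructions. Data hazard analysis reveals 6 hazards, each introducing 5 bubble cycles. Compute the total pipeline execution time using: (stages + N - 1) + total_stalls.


Base cycles = 11 + 28 - 1 = 38
Total stalls = 6 * 5 = 30
Total = 38 + 30 = 68

68


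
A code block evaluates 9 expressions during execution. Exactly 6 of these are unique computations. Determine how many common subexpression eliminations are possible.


CSE count = total expressions - unique expressions
= 9 - 6 = 3

3


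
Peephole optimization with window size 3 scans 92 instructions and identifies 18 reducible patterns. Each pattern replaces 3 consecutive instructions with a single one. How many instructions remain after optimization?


Each match removes 2 instructions.
Total removed = 18 * 2 = 36
Remaining = 92 - 36 = 56

56


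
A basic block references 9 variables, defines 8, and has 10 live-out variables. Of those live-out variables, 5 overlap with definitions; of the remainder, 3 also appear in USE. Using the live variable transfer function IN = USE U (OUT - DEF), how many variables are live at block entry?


OUT - DEF: 10 - 5 = 5
|IN| = |USE| + |OUT - DEF| - |USE ∩ (OUT - DEF)| = 9 + 5 - 3 = 11

11


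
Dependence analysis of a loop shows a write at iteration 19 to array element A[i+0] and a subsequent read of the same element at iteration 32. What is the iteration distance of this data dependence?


Distance = read iteration - write iteration
= 32 - 19 = 13

13


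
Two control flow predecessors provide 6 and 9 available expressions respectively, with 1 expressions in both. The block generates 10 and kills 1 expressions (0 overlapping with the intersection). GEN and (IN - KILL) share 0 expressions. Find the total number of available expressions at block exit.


IN = intersection of predecessors = 1
IN - KILL = 1 - 0 = 1
|OUT| = |GEN| + |IN - KILL| - |GEN ∩ (IN - KILL)| = 10 + 1 - 0 = 11

11


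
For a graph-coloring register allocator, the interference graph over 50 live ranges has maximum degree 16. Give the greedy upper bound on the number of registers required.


Greedy coloring never needs more than (max_degree + 1) colors: when coloring a vertex, at most max_degree neighbors are already colored.
Upper bound = 16 + 1 = 17

17


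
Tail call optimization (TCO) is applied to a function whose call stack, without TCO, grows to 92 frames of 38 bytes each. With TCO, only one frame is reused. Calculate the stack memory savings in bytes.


Without TCO: 92 * 38 = 3496 bytes
With TCO: reuse 1 frame = 38 bytes
Savings = 3496 - 38 = 3458

3458


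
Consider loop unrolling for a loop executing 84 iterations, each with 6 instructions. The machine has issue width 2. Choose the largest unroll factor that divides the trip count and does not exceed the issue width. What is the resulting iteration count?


Largest divisor of 84 <= 2 is 2
New iterations = 84 / 2 = 42

42


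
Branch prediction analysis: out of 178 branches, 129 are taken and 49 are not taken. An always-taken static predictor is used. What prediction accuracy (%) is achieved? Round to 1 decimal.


Predictor: always-taken
Correct predictions = 129
Accuracy = 129 / 178 * 100 = 72.5%

72.5


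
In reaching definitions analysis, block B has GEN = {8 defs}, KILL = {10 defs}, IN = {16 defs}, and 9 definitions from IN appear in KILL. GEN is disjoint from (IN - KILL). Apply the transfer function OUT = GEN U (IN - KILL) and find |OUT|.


IN - KILL: 16 - 9 = 7 surviving definitions
OUT = GEN + surviving = 8 + 7 = 15

15


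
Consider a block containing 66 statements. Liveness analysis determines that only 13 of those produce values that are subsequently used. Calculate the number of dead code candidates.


Dead code = total statements - live definitions
= 66 - 13 = 53

53


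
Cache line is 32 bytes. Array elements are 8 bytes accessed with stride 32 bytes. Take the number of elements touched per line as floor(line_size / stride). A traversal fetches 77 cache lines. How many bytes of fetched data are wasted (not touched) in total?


Elements per line = floor(32 / 32) = 1
Bytes used per line = 1 * 8 = 8
Wasted per line = 32 - 8 = 24
Total wasted = 24 * 77 = 1848

1848


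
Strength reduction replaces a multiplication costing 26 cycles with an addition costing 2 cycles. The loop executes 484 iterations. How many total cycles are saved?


Per-iteration saving = 26 - 2 = 24
Total saved = 484 * 24 = 11616

11616


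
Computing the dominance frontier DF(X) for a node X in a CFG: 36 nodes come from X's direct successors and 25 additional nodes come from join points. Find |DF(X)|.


DF(X) = direct successor contributions + join point contributions
= 36 + 25 = 61

61


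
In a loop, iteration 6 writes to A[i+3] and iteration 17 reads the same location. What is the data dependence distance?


Distance = read iteration - write iteration
= 17 - 6 = 11

11


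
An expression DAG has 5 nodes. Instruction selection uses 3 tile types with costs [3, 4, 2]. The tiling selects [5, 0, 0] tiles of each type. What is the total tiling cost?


Total cost = sum(count_i * cost_i)
= 5*3 + 0*4 + 0*2
= 15

15


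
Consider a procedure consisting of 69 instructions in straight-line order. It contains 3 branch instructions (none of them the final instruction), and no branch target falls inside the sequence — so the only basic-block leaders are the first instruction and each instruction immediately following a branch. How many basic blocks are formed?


With no in-sequence branch targets, the leaders are the first instruction plus the instruction after each branch.
Number of basic blocks = branches + 1
= 3 + 1 = 4

4


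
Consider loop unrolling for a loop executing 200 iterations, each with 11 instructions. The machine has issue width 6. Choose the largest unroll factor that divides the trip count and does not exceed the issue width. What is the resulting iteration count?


Largest divisor of 200 <= 6 is 5
New iterations = 200 / 5 = 40

40


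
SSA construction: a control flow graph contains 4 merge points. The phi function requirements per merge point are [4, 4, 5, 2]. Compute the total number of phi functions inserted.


Total phi functions = sum of phi functions at each join node
= 4 + 4 + 5 + 2 = 15

15


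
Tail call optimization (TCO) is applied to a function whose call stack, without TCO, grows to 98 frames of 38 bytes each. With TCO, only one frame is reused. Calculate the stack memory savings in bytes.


Without TCO: 98 * 38 = 3724 bytes
With TCO: reuse 1 frame = 38 bytes
Savings = 3724 - 38 = 3686

3686


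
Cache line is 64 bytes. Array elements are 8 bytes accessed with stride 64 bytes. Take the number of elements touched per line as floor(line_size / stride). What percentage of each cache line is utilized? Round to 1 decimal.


Elements per cache line = floor(64 / 64) = 1
Bytes used = 1 * 8 = 8
Utilization = 8 / 64 * 100 = 12.5%

12.5


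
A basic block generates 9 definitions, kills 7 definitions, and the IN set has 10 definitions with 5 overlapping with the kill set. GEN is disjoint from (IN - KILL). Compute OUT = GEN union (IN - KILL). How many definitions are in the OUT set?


IN - KILL: 10 - 5 = 5 surviving definitions
OUT = GEN + surviving = 9 + 5 = 14

14


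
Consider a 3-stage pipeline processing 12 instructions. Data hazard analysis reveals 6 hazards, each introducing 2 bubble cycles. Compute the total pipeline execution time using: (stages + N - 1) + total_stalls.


Base cycles = 3 + 12 - 1 = 14
Total stalls = 6 * 2 = 12
Total = 14 + 12 = 26

26


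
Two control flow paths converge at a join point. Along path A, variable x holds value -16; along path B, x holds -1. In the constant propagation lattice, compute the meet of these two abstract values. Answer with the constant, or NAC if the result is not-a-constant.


Meet operation: if both paths give the same constant, result is that constant; if they differ, result is NAC (not-a-constant).
Path A: -16, Path B: -1 -> differ
Result: not-a-constant -> NAC

NAC


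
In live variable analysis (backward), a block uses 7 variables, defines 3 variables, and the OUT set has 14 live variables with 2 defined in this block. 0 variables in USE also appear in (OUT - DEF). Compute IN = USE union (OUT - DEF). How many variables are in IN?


OUT - DEF: 14 - 2 = 12
|IN| = |USE| + |OUT - DEF| - |USE ∩ (OUT - DEF)| = 7 + 12 - 0 = 19

19


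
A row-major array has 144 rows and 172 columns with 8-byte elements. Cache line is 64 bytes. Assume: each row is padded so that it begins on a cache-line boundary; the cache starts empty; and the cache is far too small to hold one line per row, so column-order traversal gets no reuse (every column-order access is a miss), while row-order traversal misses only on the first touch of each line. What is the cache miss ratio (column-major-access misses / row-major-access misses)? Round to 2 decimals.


Each row occupies 172 * 8 = 1376 bytes and starts on a line boundary, so it spans ceil(1376 / 64) = 22 cache lines.
Row-major traversal misses (one per line touched): 144 * ceil(172 * 8 / 64) = 3168
Column-major traversal misses (no reuse, every access misses): 144 * 172 = 24768
Ratio = 24768 / 3168 = 7.82

7.82


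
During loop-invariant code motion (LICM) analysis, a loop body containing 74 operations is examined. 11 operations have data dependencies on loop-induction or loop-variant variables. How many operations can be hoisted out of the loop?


Invariant candidates = total - loop-dependent
= 74 - 11 = 63

63


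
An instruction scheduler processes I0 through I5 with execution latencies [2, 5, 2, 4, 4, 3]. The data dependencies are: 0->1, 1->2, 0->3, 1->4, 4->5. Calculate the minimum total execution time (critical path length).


Compute longest path through dependency graph: dist(Ik) = max over predecessors of dist + latency(Ik).
dist(I0) = latency 2 = 2
dist(I1) = dist(I0) + 5 = 2 + 5 = 7
dist(I2) = dist(I1) + 2 = 7 + 2 = 9
dist(I3) = dist(I0) + 4 = 2 + 4 = 6
dist(I4) = dist(I1) + 4 = 7 + 4 = 11
dist(I5) = dist(I4) + 3 = 11 + 3 = 14
Critical path = max dist = 14

14


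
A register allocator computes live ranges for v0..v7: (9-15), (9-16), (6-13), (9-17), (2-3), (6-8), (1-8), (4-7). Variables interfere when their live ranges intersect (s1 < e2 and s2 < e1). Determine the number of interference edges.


Check all pairs for overlapping intervals.
Two intervals (s1,e1) and (s2,e2) overlap if s1 < e2 and s2 < e1.
v0 (9-15) vs v1..v7: overlaps v1, v2, v3 -> 3
v1 (9-16) vs v2..v7: overlaps v2, v3 -> 2
v2 (6-13) vs v3..v7: overlaps v3, v5, v6, v7 -> 4
v3 (9-17) vs v4..v7: overlaps none -> 0
v4 (2-3) vs v5..v7: overlaps v6 -> 1
v5 (6-8) vs v6..v7: overlaps v6, v7 -> 2
v6 (1-8) vs v7: overlaps v7 -> 1
Total overlapping pairs = 3 + 2 + 4 + 0 + 1 + 2 + 1 = 13

13


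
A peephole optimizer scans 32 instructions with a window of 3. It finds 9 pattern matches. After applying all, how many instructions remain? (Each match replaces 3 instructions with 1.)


Each match removes 2 instructions.
Total removed = 9 * 2 = 18
Remaining = 32 - 18 = 14

14


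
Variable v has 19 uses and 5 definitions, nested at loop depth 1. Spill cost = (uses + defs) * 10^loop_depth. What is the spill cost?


uses + defs = 19 + 5 = 24
10^1 = 10
Spill cost = 24 * 10 = 240

240


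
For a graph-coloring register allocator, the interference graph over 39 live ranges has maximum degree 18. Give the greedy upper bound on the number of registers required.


Greedy coloring never needs more than (max_degree + 1) colors: when coloring a vertex, at most max_degree neighbors are already colored.
Upper bound = 18 + 1 = 19

19


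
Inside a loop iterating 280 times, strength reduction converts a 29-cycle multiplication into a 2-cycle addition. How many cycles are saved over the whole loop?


Per-iteration saving = 29 - 2 = 27
Total saved = 280 * 27 = 7560

7560


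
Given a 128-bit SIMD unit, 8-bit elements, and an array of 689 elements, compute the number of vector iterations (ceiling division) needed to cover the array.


Width = 128 / 8 = 16 elements per vector op
Iterations = ceil(689 / 16) = 44

44


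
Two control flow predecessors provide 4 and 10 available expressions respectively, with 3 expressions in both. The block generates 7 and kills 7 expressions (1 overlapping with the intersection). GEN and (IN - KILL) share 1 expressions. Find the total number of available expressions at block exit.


IN = intersection of predecessors = 3
IN - KILL = 3 - 1 = 2
|OUT| = |GEN| + |IN - KILL| - |GEN ∩ (IN - KILL)| = 7 + 2 - 1 = 8

8


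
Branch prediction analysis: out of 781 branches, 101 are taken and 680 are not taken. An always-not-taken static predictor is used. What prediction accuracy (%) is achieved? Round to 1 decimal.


Predictor: always-not-taken
Correct predictions = 680
Accuracy = 680 / 781 * 100 = 87.1%

87.1


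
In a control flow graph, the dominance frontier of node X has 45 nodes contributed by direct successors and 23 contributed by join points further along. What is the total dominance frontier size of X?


DF(X) = direct successor contributions + join point contributions
= 45 + 23 = 68

68


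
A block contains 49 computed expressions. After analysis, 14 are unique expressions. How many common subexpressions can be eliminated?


CSE count = total expressions - unique expressions
= 49 - 14 = 35

35


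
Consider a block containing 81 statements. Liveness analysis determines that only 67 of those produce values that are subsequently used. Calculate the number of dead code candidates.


Dead code = total statements - live definitions
= 81 - 67 = 14

14


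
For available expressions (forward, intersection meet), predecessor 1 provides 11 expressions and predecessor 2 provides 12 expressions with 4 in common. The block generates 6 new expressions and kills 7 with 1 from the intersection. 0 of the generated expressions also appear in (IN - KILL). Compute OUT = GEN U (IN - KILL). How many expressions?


IN = intersection of predecessors = 4
IN - KILL = 4 - 1 = 3
|OUT| = |GEN| + |IN - KILL| - |GEN ∩ (IN - KILL)| = 6 + 3 - 0 = 9

9


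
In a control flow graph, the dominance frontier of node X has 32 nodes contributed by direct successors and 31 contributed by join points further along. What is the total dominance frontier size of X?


DF(X) = direct successor contributions + join point contributions
= 32 + 31 = 63

63


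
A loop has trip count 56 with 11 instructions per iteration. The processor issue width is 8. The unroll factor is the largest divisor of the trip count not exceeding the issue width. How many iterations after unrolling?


Largest divisor of 56 <= 8 is 8
New iterations = 56 / 8 = 7

7


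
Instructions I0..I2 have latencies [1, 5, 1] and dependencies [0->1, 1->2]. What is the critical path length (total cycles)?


Compute longest path through dependency graph: dist(Ik) = max over predecessors of dist + latency(Ik).
dist(I0) = latency 1 = 1
dist(I1) = dist(I0) + 5 = 1 + 5 = 6
dist(I2) = dist(I1) + 1 = 6 + 1 = 7
Critical path = max dist = 7

7


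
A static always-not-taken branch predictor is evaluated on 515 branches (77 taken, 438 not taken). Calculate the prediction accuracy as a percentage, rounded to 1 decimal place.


Predictor: always-not-taken
Correct predictions = 438
Accuracy = 438 / 515 * 100 = 85.0%

85.0


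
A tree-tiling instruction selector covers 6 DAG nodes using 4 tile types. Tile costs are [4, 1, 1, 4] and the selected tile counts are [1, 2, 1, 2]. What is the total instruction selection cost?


Total cost = sum(count_i * cost_i)
= 1*4 + 2*1 + 1*1 + 2*4
= 15

15


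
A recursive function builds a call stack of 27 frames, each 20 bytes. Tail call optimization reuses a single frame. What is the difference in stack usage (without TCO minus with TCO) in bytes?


Without TCO: 27 * 20 = 540 bytes
With TCO: reuse 1 frame = 20 bytes
Savings = 540 - 20 = 520

520


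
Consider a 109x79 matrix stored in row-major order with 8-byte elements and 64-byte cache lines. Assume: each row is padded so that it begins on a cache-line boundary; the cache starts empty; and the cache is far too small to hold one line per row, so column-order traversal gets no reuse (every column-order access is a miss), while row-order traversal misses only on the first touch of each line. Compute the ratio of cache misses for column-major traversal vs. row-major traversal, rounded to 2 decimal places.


Each row occupies 79 * 8 = 632 bytes and starts on a line boundary, so it spans ceil(632 / 64) = 10 cache lines.
Row-major traversal misses (one per line touched): 109 * ceil(79 * 8 / 64) = 1090
Column-major traversal misses (no reuse, every access misses): 109 * 79 = 8611
Ratio = 8611 / 1090 = 7.9

7.9


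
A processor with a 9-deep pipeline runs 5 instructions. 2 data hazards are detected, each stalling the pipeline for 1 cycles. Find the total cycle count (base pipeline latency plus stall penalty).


Base cycles = 9 + 5 - 1 = 13
Total stalls = 2 * 1 = 2
Total = 13 + 2 = 15

15


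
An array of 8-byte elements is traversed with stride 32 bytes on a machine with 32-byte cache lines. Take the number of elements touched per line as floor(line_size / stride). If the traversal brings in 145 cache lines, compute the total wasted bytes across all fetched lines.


Elements per line = floor(32 / 32) = 1
Bytes used per line = 1 * 8 = 8
Wasted per line = 32 - 8 = 24
Total wasted = 24 * 145 = 3480

3480


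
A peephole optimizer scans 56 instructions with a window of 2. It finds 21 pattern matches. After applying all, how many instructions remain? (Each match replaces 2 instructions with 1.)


Each match removes 1 instructions.
Total removed = 21 * 1 = 21
Remaining = 56 - 21 = 35

35


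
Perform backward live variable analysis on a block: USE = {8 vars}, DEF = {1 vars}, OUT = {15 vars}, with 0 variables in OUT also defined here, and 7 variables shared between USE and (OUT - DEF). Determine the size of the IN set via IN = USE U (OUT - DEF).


OUT - DEF: 15 - 0 = 15
|IN| = |USE| + |OUT - DEF| - |USE ∩ (OUT - DEF)| = 8 + 15 - 7 = 16

16


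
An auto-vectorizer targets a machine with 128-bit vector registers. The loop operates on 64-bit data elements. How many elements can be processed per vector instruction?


Width = SIMD bits / data type bits
= 128 / 64 = 2

2


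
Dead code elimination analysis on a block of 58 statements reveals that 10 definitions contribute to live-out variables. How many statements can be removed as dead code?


Dead code = total statements - live definitions
= 58 - 10 = 48

48


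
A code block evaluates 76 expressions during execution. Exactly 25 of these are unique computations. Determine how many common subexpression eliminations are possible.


CSE count = total expressions - unique expressions
= 76 - 25 = 51

51


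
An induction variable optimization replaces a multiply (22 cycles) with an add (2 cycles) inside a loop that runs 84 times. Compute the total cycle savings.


Per-iteration saving = 22 - 2 = 20
Total saved = 84 * 20 = 1680

1680


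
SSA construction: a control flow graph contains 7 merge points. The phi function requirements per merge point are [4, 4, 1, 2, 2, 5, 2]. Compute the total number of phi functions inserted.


Total phi functions = sum of phi functions at each join node
= 4 + 4 + 1 + 2 + 2 + 5 + 2 = 20

20


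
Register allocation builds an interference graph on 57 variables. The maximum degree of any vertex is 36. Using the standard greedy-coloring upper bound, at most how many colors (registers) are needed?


Greedy coloring never needs more than (max_degree + 1) colors: when coloring a vertex, at most max_degree neighbors are already colored.
Upper bound = 36 + 1 = 37

37


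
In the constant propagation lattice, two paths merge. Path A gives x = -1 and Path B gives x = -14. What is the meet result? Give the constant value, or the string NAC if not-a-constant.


Meet operation: if both paths give the same constant, result is that constant; if they differ, result is NAC (not-a-constant).
Path A: -1, Path B: -14 -> differ
Result: not-a-constant -> NAC

NAC


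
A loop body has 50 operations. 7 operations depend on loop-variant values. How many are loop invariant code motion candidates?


Invariant candidates = total - loop-dependent
= 50 - 7 = 43

43


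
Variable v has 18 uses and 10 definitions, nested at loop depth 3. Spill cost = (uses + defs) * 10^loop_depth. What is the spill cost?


uses + defs = 18 + 10 = 28
10^3 = 1000
Spill cost = 28 * 1000 = 28000

28000


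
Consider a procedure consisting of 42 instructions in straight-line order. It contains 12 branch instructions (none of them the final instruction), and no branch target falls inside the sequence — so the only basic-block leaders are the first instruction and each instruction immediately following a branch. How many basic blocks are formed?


With no in-sequence branch targets, the leaders are the first instruction plus the instruction after each branch.
Number of basic blocks = branches + 1
= 12 + 1 = 13

13


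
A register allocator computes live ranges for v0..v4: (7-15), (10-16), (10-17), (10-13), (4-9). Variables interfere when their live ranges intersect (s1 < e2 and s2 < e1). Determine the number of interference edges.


Check all pairs for overlapping intervals.
Two intervals (s1,e1) and (s2,e2) overlap if s1 < e2 and s2 < e1.
v0 (7-15) vs v1..v4: overlaps v1, v2, v3, v4 -> 4
v1 (10-16) vs v2..v4: overlaps v2, v3 -> 2
v2 (10-17) vs v3..v4: overlaps v3 -> 1
v3 (10-13) vs v4: overlaps none -> 0
Total overlapping pairs = 4 + 2 + 1 + 0 = 7

7


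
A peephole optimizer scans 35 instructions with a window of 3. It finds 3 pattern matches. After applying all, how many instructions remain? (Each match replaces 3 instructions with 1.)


Each match removes 2 instructions.
Total removed = 3 * 2 = 6
Remaining = 35 - 6 = 29

29


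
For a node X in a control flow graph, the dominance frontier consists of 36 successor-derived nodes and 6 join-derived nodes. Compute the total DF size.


DF(X) = direct successor contributions + join point contributions
= 36 + 6 = 42

42


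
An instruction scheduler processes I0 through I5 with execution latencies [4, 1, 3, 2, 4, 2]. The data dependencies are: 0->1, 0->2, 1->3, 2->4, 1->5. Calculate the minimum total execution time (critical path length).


Compute longest path through dependency graph: dist(Ik) = max over predecessors of dist + latency(Ik).
dist(I0) = latency 4 = 4
dist(I1) = dist(I0) + 1 = 4 + 1 = 5
dist(I2) = dist(I0) + 3 = 4 + 3 = 7
dist(I3) = dist(I1) + 2 = 5 + 2 = 7
dist(I4) = dist(I2) + 4 = 7 + 4 = 11
dist(I5) = dist(I1) + 2 = 5 + 2 = 7
Critical path = max dist = 11

11


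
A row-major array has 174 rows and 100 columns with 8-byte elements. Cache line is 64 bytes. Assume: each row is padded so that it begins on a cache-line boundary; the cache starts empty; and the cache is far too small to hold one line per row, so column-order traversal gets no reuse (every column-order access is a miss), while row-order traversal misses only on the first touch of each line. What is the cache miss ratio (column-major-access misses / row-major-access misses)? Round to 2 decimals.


Each row occupies 100 * 8 = 800 bytes and starts on a line boundary, so it spans ceil(800 / 64) = 13 cache lines.
Row-major traversal misses (one per line touched): 174 * ceil(100 * 8 / 64) = 2262
Column-major traversal misses (no reuse, every access misses): 174 * 100 = 17400
Ratio = 17400 / 2262 = 7.69

7.69


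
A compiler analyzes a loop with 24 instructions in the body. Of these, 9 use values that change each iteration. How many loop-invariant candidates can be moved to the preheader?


Invariant candidates = total - loop-dependent
= 24 - 9 = 15

15


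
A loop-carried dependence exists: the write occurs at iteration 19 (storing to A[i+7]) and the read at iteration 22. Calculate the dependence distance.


Distance = read iteration - write iteration
= 22 - 19 = 3

3


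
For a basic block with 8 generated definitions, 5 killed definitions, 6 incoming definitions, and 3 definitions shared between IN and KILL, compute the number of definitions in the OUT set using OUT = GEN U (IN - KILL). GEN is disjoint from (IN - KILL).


IN - KILL: 6 - 3 = 3 surviving definitions
OUT = GEN + surviving = 8 + 3 = 11

11


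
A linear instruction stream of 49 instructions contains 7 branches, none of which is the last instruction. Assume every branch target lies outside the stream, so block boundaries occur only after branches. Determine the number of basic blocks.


With no in-sequence branch targets, the leaders are the first instruction plus the instruction after each branch.
Number of basic blocks = branches + 1
= 7 + 1 = 8

8


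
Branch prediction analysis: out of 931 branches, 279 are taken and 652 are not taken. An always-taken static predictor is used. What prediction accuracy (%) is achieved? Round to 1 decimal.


Predictor: always-taken
Correct predictions = 279
Accuracy = 279 / 931 * 100 = 30.0%

30.0


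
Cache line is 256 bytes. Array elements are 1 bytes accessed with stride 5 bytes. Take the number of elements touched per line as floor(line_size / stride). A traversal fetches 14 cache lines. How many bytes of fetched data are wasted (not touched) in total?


Elements per line = floor(256 / 5) = 51
Bytes used per line = 51 * 1 = 51
Wasted per line = 256 - 51 = 205
Total wasted = 205 * 14 = 2870

2870


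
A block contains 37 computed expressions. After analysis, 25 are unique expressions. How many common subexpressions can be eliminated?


CSE count = total expressions - unique expressions
= 37 - 25 = 12

12


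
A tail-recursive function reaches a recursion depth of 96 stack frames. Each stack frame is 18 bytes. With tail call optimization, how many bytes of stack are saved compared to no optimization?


Without TCO: 96 * 18 = 1728 bytes
With TCO: reuse 1 frame = 18 bytes
Savings = 1728 - 18 = 1710

1710


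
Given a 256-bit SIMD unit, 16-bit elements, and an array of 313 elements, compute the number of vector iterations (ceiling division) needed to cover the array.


Width = 256 / 16 = 16 elements per vector op
Iterations = ceil(313 / 16) = 20

20


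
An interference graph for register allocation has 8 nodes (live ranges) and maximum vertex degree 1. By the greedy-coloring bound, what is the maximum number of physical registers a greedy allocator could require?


Greedy coloring never needs more than (max_degree + 1) colors: when coloring a vertex, at most max_degree neighbors are already colored.
Upper bound = 1 + 1 = 2

2


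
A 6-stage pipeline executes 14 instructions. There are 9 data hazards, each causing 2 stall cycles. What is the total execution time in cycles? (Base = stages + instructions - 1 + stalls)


Base cycles = 6 + 14 - 1 = 19
Total stalls = 9 * 2 = 18
Total = 19 + 18 = 37

37


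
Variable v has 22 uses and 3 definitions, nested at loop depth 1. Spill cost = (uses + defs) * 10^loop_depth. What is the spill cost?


uses + defs = 22 + 3 = 25
10^1 = 10
Spill cost = 25 * 10 = 250

250


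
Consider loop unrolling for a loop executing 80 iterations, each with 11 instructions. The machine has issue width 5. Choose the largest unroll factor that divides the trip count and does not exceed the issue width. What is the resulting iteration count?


Largest divisor of 80 <= 5 is 5
New iterations = 80 / 5 = 16

16


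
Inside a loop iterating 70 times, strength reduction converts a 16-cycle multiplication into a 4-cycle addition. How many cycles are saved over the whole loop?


Per-iteration saving = 16 - 4 = 12
Total saved = 70 * 12 = 840

840


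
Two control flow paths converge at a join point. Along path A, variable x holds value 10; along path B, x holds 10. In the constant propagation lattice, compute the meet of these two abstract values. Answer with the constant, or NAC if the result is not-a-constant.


Meet operation: if both paths give the same constant, result is that constant; if they differ, result is NAC (not-a-constant).
Path A: 10, Path B: 10 -> equal
Result: constant -> 10

10


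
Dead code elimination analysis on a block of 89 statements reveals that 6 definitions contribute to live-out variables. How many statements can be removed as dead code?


Dead code = total statements - live definitions
= 89 - 6 = 83

83


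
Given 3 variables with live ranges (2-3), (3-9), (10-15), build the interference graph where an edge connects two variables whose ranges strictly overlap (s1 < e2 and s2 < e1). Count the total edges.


Check all pairs for overlapping intervals.
Two intervals (s1,e1) and (s2,e2) overlap if s1 < e2 and s2 < e1.
v0 (2-3) vs v1..v2: overlaps none -> 0
v1 (3-9) vs v2: overlaps none -> 0
Total overlapping pairs = 0 + 0 = 0

0


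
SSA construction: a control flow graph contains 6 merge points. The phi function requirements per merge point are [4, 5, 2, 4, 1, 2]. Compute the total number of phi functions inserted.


Total phi functions = sum of phi functions at each join node
= 4 + 5 + 2 + 4 + 1 + 2 = 18

18


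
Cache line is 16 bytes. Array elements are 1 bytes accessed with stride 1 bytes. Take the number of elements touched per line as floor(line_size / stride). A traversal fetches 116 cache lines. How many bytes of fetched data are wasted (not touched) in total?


Elements per line = floor(16 / 1) = 16
Bytes used per line = 16 * 1 = 16
Wasted per line = 16 - 16 = 0
Total wasted = 0 * 116 = 0

0


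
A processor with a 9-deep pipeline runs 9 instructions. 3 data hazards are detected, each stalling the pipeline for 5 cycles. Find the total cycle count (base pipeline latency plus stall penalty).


Base cycles = 9 + 9 - 1 = 17
Total stalls = 3 * 5 = 15
Total = 17 + 15 = 32

32


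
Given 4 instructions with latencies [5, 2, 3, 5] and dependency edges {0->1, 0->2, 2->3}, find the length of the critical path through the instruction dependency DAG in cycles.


Compute longest path through dependency graph: dist(Ik) = max over predecessors of dist + latency(Ik).
dist(I0) = latency 5 = 5
dist(I1) = dist(I0) + 2 = 5 + 2 = 7
dist(I2) = dist(I0) + 3 = 5 + 3 = 8
dist(I3) = dist(I2) + 5 = 8 + 5 = 13
Critical path = max dist = 13

13


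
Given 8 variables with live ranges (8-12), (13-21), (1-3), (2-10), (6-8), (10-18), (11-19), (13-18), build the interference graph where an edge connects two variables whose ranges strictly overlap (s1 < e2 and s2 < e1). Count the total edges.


Check all pairs for overlapping intervals.
Two intervals (s1,e1) and (s2,e2) overlap if s1 < e2 and s2 < e1.
v0 (8-12) vs v1..v7: overlaps v3, v5, v6 -> 3
v1 (13-21) vs v2..v7: overlaps v5, v6, v7 -> 3
v2 (1-3) vs v3..v7: overlaps v3 -> 1
v3 (2-10) vs v4..v7: overlaps v4 -> 1
v4 (6-8) vs v5..v7: overlaps none -> 0
v5 (10-18) vs v6..v7: overlaps v6, v7 -> 2
v6 (11-19) vs v7: overlaps v7 -> 1
Total overlapping pairs = 3 + 3 + 1 + 1 + 0 + 2 + 1 = 11

11


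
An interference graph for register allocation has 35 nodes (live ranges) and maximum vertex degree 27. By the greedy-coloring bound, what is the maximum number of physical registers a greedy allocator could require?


Greedy coloring never needs more than (max_degree + 1) colors: when coloring a vertex, at most max_degree neighbors are already colored.
Upper bound = 27 + 1 = 28

28


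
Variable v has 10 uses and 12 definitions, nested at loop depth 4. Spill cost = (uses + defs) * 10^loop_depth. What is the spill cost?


uses + defs = 10 + 12 = 22
10^4 = 10000
Spill cost = 22 * 10000 = 220000

220000


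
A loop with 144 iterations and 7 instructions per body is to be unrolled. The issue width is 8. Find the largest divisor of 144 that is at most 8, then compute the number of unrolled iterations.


Largest divisor of 144 <= 8 is 8
New iterations = 144 / 8 = 18

18


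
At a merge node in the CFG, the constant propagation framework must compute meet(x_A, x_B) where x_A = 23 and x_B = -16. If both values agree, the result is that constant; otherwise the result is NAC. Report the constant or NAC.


Meet operation: if both paths give the same constant, result is that constant; if they differ, result is NAC (not-a-constant).
Path A: 23, Path B: -16 -> differ
Result: not-a-constant -> NAC

NAC


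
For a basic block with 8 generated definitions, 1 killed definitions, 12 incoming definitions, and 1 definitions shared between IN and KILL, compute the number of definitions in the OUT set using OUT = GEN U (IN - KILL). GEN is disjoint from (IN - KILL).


IN - KILL: 12 - 1 = 11 surviving definitions
OUT = GEN + surviving = 8 + 11 = 19

19


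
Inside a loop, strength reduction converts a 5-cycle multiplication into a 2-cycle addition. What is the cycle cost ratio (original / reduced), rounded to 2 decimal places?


Ratio = mult_cost / add_cost = 5 / 2 = 2.5

2.5


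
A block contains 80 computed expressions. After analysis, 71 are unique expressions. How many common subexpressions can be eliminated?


CSE count = total expressions - unique expressions
= 80 - 71 = 9

9


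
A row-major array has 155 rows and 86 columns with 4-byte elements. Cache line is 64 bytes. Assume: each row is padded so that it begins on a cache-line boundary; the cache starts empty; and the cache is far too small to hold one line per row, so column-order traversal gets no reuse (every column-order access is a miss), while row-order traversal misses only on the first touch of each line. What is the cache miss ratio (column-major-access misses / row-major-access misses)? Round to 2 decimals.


Each row occupies 86 * 4 = 344 bytes and starts on a line boundary, so it spans ceil(344 / 64) = 6 cache lines.
Row-major traversal misses (one per line touched): 155 * ceil(86 * 4 / 64) = 930
Column-major traversal misses (no reuse, every access misses): 155 * 86 = 13330
Ratio = 13330 / 930 = 14.33

14.33


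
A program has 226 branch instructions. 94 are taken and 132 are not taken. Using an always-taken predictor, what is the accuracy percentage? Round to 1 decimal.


Predictor: always-taken
Correct predictions = 94
Accuracy = 94 / 226 * 100 = 41.6%

41.6


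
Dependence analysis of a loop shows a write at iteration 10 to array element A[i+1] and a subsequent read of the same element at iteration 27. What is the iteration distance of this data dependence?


Distance = read iteration - write iteration
= 27 - 10 = 17

17


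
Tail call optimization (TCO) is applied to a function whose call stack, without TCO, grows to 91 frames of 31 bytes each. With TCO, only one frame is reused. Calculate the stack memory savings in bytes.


Without TCO: 91 * 31 = 2821 bytes
With TCO: reuse 1 frame = 31 bytes
Savings = 2821 - 31 = 2790

2790


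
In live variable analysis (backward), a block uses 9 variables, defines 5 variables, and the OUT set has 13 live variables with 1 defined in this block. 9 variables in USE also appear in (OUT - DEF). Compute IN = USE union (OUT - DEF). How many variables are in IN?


OUT - DEF: 13 - 1 = 12
|IN| = |USE| + |OUT - DEF| - |USE ∩ (OUT - DEF)| = 9 + 12 - 9 = 12

12


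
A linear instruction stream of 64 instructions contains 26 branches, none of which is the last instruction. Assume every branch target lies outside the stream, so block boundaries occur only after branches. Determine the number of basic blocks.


With no in-sequence branch targets, the leaders are the first instruction plus the instruction after each branch.
Number of basic blocks = branches + 1
= 26 + 1 = 27

27


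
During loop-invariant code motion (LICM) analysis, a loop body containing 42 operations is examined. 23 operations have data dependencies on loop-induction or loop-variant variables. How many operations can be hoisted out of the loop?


Invariant candidates = total - loop-dependent
= 42 - 23 = 19

19


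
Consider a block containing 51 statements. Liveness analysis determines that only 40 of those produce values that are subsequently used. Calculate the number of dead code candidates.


Dead code = total statements - live definitions
= 51 - 40 = 11

11


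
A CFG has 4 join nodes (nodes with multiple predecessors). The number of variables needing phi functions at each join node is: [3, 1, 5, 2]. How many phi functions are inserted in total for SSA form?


Total phi functions = sum of phi functions at each join node
= 3 + 1 + 5 + 2 = 11

11
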